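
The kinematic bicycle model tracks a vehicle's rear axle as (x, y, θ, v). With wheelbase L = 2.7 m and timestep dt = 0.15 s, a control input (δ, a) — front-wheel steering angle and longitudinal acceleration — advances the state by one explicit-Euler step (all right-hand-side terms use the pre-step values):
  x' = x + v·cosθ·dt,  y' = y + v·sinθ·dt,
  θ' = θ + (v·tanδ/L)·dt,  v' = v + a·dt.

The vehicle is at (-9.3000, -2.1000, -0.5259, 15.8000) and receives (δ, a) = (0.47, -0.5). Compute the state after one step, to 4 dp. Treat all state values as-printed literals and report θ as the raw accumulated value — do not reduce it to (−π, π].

x' = -9.3000 + 15.8000·cos(-0.5259)·0.15 = -7.2503
y' = -2.1000 + 15.8000·sin(-0.5259)·0.15 = -3.2897
θ' = -0.5259 + (15.8000/2.7)·tan(0.47)·0.15 = -0.0800
v' = 15.8000 − 0.5000·0.15 = 15.7250

(-7.2503, -3.2897, -0.0800, 15.7250)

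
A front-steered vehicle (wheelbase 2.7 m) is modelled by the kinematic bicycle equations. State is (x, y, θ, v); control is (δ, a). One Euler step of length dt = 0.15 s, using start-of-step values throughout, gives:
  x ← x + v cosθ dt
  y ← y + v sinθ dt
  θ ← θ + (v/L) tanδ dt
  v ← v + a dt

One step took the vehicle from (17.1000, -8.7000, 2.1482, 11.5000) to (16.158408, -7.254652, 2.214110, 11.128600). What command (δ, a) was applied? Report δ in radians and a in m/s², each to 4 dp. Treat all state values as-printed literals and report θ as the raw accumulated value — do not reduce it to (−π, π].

a = (v'−v)/dt = (-0.371400)/0.15 = -2.4760
Δθ = θ'−θ = 0.065910;  (v·dt/L) = 11.5000·0.15/2.7 = 0.638889
tan δ = Δθ·L/(v·dt) = 0.103163  →  δ = 0.1028

δ = 0.1028, a = -2.4760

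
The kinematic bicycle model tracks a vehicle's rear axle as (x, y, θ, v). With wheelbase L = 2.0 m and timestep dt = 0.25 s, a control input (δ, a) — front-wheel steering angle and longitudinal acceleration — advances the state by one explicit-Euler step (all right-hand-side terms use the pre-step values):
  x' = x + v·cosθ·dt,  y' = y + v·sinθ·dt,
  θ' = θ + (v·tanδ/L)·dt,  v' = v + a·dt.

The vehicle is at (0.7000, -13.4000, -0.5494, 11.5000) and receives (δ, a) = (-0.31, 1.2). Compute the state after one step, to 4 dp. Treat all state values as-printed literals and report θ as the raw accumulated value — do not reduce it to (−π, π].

(3.1519, -14.9013, -1.0099, 11.8000)

x' = 0.7000 + 11.5000·cos(-0.5494)·0.25 = 3.1519
y' = -13.4000 + 11.5000·sin(-0.5494)·0.25 = -14.9013
θ' = -0.5494 + (11.5000/2.0)·tan(-0.31)·0.25 = -1.0099
v' = 11.5000 + 1.2000·0.25 = 11.8000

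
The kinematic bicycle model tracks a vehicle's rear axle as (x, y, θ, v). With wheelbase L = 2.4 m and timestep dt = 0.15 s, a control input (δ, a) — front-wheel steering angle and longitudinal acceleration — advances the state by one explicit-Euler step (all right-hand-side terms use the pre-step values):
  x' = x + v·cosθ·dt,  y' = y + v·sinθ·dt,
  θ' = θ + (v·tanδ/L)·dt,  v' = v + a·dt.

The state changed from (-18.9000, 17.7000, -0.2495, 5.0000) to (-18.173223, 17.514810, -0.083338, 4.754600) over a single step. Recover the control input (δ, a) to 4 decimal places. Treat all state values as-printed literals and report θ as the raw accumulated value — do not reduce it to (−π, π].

a = (v'−v)/dt = (-0.245400)/0.15 = -1.6360
Δθ = θ'−θ = 0.166162;  (v·dt/L) = 5.0000·0.15/2.4 = 0.312500
tan δ = Δθ·L/(v·dt) = 0.531718  →  δ = 0.4887

δ = 0.4887, a = -1.6360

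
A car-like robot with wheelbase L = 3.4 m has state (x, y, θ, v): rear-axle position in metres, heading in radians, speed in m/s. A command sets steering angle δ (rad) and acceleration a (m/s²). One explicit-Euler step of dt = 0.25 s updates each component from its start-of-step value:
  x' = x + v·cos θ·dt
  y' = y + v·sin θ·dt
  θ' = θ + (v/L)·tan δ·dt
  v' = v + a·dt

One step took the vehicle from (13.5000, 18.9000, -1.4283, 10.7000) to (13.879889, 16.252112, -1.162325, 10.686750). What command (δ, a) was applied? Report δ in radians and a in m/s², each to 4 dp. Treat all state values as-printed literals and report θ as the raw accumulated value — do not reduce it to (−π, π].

δ = 0.3260, a = -0.0530

a = (v'−v)/dt = (-0.013250)/0.25 = -0.0530
Δθ = θ'−θ = 0.265975;  (v·dt/L) = 10.7000·0.25/3.4 = 0.786765
tan δ = Δθ·L/(v·dt) = 0.338062  →  δ = 0.3260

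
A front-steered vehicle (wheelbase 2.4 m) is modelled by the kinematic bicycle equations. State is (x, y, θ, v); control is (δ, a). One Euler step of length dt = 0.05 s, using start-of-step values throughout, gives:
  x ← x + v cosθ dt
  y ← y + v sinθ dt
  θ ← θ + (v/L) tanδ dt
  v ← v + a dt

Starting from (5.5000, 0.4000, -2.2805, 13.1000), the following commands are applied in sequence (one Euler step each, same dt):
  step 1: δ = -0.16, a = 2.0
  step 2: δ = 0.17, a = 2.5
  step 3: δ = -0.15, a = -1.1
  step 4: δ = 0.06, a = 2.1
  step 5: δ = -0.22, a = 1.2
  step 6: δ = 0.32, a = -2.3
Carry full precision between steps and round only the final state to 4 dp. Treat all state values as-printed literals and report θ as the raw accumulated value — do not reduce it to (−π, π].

after step 1 (δ=-0.16, a=2.0): (5.073196, -0.096854, -2.324543, 13.200000)
after step 2 (δ=0.17, a=2.5): (4.621508, -0.578079, -2.277338, 13.325000)
after step 3 (δ=-0.15, a=-1.1): (4.188974, -1.084837, -2.319293, 13.270000)
after step 4 (δ=0.06, a=2.1): (3.737437, -1.570992, -2.302686, 13.375000)
after step 5 (δ=-0.22, a=1.2): (3.290527, -2.068483, -2.364996, 13.435000)
after step 6 (δ=0.32, a=-2.3): (2.811366, -2.539283, -2.272242, 13.320000)

(2.8114, -2.5393, -2.2722, 13.3200)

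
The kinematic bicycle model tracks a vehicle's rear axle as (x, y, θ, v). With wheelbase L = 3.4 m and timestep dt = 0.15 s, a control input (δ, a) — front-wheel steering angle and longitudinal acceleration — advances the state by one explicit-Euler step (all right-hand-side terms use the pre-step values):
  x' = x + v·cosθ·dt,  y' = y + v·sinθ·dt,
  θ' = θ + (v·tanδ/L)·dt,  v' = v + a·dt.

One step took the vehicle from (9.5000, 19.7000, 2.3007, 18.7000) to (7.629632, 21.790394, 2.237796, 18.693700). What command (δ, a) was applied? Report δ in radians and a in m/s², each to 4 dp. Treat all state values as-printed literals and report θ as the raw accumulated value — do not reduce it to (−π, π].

a = (v'−v)/dt = (-0.006300)/0.15 = -0.0420
Δθ = θ'−θ = -0.062904;  (v·dt/L) = 18.7000·0.15/3.4 = 0.825000
tan δ = Δθ·L/(v·dt) = -0.076247  →  δ = -0.0761

δ = -0.0761, a = -0.0420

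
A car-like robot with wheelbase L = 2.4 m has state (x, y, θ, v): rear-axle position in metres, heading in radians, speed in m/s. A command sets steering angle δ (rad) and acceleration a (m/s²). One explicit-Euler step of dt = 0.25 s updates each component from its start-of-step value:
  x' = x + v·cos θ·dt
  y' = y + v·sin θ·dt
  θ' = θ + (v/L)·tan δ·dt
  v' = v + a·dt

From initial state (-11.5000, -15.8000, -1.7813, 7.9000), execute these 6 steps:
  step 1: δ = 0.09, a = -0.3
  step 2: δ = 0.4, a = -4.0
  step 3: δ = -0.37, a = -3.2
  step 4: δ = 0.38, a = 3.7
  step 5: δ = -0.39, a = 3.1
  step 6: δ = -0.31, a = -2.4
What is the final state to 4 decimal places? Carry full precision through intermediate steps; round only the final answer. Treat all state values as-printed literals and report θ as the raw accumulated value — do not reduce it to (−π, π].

after step 1 (δ=0.09, a=-0.3): (-11.912681, -17.731403, -1.707037, 7.825000)
after step 2 (δ=0.4, a=-4.0): (-12.178378, -19.669526, -1.362416, 6.825000)
after step 3 (δ=-0.37, a=-3.2): (-11.825397, -21.338865, -1.638163, 6.025000)
after step 4 (δ=0.38, a=3.7): (-11.926791, -22.841699, -1.387490, 6.950000)
after step 5 (δ=-0.39, a=3.1): (-11.610077, -24.550089, -1.685076, 7.725000)
after step 6 (δ=-0.31, a=-2.4): (-11.830300, -26.468742, -1.942840, 7.125000)

(-11.8303, -26.4687, -1.9428, 7.1250)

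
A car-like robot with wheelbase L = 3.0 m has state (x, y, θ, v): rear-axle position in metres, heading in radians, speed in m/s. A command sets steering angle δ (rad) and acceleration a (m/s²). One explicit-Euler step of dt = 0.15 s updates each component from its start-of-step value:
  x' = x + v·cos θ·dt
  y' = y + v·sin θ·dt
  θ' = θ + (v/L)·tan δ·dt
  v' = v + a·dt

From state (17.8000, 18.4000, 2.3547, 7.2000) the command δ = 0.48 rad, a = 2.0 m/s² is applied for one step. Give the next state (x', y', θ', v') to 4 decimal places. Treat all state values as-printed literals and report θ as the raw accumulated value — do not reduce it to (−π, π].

(17.0375, 19.1648, 2.5421, 7.5000)

x' = 17.8000 + 7.2000·cos(2.3547)·0.15 = 17.0375
y' = 18.4000 + 7.2000·sin(2.3547)·0.15 = 19.1648
θ' = 2.3547 + (7.2000/3.0)·tan(0.48)·0.15 = 2.5421
v' = 7.2000 + 2.0000·0.15 = 7.5000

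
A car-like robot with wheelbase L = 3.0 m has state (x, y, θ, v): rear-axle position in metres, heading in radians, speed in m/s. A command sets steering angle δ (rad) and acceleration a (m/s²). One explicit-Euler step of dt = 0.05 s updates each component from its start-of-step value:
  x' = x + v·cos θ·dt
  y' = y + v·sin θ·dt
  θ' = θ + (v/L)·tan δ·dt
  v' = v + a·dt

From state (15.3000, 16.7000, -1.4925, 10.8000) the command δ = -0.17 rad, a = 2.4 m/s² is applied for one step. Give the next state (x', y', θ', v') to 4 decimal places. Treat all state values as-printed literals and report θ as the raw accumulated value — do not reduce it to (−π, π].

x' = 15.3000 + 10.8000·cos(-1.4925)·0.05 = 15.3422
y' = 16.7000 + 10.8000·sin(-1.4925)·0.05 = 16.1617
θ' = -1.4925 + (10.8000/3.0)·tan(-0.17)·0.05 = -1.5234
v' = 10.8000 + 2.4000·0.05 = 10.9200

(15.3422, 16.1617, -1.5234, 10.9200)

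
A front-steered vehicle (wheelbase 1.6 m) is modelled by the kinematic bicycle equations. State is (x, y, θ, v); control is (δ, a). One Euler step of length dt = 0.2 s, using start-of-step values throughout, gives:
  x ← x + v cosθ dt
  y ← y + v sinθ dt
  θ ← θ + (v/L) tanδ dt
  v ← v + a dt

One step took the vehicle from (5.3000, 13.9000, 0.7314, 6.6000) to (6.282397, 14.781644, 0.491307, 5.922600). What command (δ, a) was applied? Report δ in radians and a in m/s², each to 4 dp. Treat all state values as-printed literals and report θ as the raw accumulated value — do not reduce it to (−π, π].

δ = -0.2832, a = -3.3870

a = (v'−v)/dt = (-0.677400)/0.2 = -3.3870
Δθ = θ'−θ = -0.240093;  (v·dt/L) = 6.6000·0.2/1.6 = 0.825000
tan δ = Δθ·L/(v·dt) = -0.291022  →  δ = -0.2832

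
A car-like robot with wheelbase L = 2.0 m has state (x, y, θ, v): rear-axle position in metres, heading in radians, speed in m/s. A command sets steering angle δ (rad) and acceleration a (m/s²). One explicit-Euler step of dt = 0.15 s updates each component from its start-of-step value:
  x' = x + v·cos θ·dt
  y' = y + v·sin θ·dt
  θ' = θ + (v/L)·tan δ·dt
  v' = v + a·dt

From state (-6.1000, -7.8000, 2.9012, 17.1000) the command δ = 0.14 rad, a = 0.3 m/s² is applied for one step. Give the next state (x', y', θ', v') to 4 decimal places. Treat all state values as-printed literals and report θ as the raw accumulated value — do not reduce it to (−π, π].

x' = -6.1000 + 17.1000·cos(2.9012)·0.15 = -8.5912
y' = -7.8000 + 17.1000·sin(2.9012)·0.15 = -7.1893
θ' = 2.9012 + (17.1000/2.0)·tan(0.14)·0.15 = 3.0819
v' = 17.1000 + 0.3000·0.15 = 17.1450

(-8.5912, -7.1893, 3.0819, 17.1450)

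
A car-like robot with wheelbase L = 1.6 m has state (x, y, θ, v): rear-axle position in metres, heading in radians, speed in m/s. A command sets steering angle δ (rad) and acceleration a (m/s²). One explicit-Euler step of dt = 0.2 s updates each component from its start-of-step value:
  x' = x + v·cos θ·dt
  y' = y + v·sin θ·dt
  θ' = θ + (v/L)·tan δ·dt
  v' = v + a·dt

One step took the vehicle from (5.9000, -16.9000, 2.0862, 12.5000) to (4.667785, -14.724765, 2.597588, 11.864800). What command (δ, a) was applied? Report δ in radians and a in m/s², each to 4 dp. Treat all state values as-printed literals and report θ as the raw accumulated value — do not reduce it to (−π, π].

δ = 0.3163, a = -3.1760

a = (v'−v)/dt = (-0.635200)/0.2 = -3.1760
Δθ = θ'−θ = 0.511388;  (v·dt/L) = 12.5000·0.2/1.6 = 1.562500
tan δ = Δθ·L/(v·dt) = 0.327288  →  δ = 0.3163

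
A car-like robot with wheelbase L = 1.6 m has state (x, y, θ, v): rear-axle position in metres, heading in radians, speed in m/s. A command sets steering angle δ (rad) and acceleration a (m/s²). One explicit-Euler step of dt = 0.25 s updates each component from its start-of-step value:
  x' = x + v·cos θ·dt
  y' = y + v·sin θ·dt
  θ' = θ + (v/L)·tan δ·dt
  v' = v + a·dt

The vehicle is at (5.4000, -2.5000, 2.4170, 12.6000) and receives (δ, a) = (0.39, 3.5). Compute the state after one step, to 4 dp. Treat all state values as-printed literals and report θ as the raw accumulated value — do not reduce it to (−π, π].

x' = 5.4000 + 12.6000·cos(2.4170)·0.25 = 3.0414
y' = -2.5000 + 12.6000·sin(2.4170)·0.25 = -0.4121
θ' = 2.4170 + (12.6000/1.6)·tan(0.39)·0.25 = 3.2263
v' = 12.6000 + 3.5000·0.25 = 13.4750

(3.0414, -0.4121, 3.2263, 13.4750)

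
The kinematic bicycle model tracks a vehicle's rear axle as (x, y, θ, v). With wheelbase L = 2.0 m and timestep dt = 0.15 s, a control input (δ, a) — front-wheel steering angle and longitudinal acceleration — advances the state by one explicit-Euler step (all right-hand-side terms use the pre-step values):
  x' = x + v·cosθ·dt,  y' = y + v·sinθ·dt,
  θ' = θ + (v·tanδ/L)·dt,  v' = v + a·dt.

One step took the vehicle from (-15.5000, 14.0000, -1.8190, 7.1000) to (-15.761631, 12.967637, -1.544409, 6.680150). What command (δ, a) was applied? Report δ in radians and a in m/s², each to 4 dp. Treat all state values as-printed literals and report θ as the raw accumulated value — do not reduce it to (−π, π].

a = (v'−v)/dt = (-0.419850)/0.15 = -2.7990
Δθ = θ'−θ = 0.274591;  (v·dt/L) = 7.1000·0.15/2.0 = 0.532500
tan δ = Δθ·L/(v·dt) = 0.515664  →  δ = 0.4761

δ = 0.4761, a = -2.7990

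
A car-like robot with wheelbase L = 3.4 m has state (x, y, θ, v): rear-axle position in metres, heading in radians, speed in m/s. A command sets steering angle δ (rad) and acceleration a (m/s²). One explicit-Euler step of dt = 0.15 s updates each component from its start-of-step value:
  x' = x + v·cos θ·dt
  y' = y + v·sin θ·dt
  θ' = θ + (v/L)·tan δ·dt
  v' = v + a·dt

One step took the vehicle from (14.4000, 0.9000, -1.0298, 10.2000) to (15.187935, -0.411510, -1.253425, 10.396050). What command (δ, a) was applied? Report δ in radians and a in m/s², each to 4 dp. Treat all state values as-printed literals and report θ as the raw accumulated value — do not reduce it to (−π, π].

a = (v'−v)/dt = (0.196050)/0.15 = 1.3070
Δθ = θ'−θ = -0.223625;  (v·dt/L) = 10.2000·0.15/3.4 = 0.450000
tan δ = Δθ·L/(v·dt) = -0.496944  →  δ = -0.4612

δ = -0.4612, a = 1.3070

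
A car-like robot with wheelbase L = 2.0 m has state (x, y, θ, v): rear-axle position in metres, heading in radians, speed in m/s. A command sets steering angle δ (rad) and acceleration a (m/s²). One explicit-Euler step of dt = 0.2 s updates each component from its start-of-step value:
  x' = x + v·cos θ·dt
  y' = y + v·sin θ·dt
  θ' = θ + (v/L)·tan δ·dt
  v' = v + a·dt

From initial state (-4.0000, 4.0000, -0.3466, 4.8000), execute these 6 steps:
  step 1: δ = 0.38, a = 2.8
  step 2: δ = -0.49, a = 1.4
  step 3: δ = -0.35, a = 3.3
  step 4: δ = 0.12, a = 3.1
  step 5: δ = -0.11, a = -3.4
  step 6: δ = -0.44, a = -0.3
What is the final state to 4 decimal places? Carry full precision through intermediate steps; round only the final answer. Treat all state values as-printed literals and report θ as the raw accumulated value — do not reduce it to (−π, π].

after step 1 (δ=0.38, a=2.8): (-3.097088, 3.673886, -0.154882, 5.360000)
after step 2 (δ=-0.49, a=1.4): (-2.037920, 3.508516, -0.440778, 5.640000)
after step 3 (δ=-0.35, a=3.3): (-1.017734, 3.027262, -0.646654, 6.300000)
after step 4 (δ=0.12, a=3.1): (-0.012123, 2.268088, -0.570689, 6.920000)
after step 5 (δ=-0.11, a=-3.4): (1.152553, 1.520434, -0.647118, 6.240000)
after step 6 (δ=-0.44, a=-0.3): (2.148238, 0.768029, -0.940885, 6.180000)

(2.1482, 0.7680, -0.9409, 6.1800)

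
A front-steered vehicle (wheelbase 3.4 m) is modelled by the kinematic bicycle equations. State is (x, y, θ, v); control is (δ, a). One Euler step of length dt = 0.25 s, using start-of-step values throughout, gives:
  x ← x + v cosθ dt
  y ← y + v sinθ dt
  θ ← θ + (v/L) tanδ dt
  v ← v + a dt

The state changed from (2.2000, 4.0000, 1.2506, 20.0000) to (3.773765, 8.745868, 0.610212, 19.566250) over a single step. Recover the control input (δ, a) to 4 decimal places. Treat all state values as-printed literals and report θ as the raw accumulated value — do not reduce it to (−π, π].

a = (v'−v)/dt = (-0.433750)/0.25 = -1.7350
Δθ = θ'−θ = -0.640388;  (v·dt/L) = 20.0000·0.25/3.4 = 1.470588
tan δ = Δθ·L/(v·dt) = -0.435464  →  δ = -0.4107

δ = -0.4107, a = -1.7350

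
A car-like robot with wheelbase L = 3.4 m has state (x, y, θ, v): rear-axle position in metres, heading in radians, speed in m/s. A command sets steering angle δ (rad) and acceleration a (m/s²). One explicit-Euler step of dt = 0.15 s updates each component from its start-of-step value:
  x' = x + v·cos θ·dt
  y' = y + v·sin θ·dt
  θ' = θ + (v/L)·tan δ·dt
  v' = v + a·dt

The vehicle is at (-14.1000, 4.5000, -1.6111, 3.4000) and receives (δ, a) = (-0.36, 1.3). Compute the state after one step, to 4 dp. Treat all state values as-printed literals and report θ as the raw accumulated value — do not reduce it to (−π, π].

(-14.1205, 3.9904, -1.6676, 3.5950)

x' = -14.1000 + 3.4000·cos(-1.6111)·0.15 = -14.1205
y' = 4.5000 + 3.4000·sin(-1.6111)·0.15 = 3.9904
θ' = -1.6111 + (3.4000/3.4)·tan(-0.36)·0.15 = -1.6676
v' = 3.4000 + 1.3000·0.15 = 3.5950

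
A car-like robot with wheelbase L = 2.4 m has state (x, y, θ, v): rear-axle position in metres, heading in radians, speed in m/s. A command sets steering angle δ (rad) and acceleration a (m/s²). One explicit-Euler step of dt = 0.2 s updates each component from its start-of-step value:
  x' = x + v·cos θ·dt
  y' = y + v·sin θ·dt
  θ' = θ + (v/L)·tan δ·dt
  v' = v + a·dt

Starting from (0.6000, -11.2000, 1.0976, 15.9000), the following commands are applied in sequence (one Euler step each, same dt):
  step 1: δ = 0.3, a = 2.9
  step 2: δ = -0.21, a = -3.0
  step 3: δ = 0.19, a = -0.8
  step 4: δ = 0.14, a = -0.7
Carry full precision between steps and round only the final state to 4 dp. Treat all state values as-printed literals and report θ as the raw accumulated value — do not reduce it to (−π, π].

(3.6836, 1.0246, 1.6539, 15.5800)

after step 1 (δ=0.3, a=2.9): (2.049233, -8.369431, 1.507471, 16.480000)
after step 2 (δ=-0.21, a=-3.0): (2.257816, -5.080037, 1.214755, 15.880000)
after step 3 (δ=0.19, a=-0.8): (3.364863, -2.103223, 1.469258, 15.720000)
after step 4 (δ=0.14, a=-0.7): (3.683551, 1.024583, 1.653866, 15.580000)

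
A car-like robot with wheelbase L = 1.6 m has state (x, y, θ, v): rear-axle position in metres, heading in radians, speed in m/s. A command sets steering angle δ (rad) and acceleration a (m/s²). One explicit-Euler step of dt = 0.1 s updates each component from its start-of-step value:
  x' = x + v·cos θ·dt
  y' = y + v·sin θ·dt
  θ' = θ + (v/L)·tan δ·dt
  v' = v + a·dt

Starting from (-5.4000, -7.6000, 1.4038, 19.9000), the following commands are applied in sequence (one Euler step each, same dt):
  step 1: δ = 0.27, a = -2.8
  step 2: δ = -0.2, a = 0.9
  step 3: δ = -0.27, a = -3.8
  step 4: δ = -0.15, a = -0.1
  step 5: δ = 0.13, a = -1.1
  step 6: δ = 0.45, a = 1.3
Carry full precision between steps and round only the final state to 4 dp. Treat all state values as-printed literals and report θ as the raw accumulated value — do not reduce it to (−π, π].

(-2.6043, 3.3712, 1.7138, 19.3400)

after step 1 (δ=0.27, a=-2.8): (-5.069220, -5.637684, 1.748018, 19.620000)
after step 2 (δ=-0.2, a=0.9): (-5.415111, -3.706414, 1.499445, 19.710000)
after step 3 (δ=-0.27, a=-3.8): (-5.274597, -1.740429, 1.158513, 19.330000)
after step 4 (δ=-0.15, a=-0.1): (-4.500040, 0.030602, 0.975923, 19.320000)
after step 5 (δ=0.13, a=-1.1): (-3.417339, 1.630722, 1.133788, 19.210000)
after step 6 (δ=0.45, a=1.3): (-2.604314, 3.371190, 1.713756, 19.340000)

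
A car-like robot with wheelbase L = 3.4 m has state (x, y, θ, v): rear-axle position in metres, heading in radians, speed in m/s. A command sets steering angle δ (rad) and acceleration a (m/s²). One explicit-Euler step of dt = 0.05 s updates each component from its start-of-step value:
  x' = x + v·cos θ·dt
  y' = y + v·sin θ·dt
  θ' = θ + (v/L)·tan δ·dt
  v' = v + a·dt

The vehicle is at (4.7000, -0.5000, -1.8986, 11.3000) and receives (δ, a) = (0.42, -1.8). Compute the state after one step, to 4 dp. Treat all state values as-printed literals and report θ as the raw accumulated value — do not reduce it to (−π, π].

x' = 4.7000 + 11.3000·cos(-1.8986)·0.05 = 4.5181
y' = -0.5000 + 11.3000·sin(-1.8986)·0.05 = -1.0349
θ' = -1.8986 + (11.3000/3.4)·tan(0.42)·0.05 = -1.8244
v' = 11.3000 − 1.8000·0.05 = 11.2100

(4.5181, -1.0349, -1.8244, 11.2100)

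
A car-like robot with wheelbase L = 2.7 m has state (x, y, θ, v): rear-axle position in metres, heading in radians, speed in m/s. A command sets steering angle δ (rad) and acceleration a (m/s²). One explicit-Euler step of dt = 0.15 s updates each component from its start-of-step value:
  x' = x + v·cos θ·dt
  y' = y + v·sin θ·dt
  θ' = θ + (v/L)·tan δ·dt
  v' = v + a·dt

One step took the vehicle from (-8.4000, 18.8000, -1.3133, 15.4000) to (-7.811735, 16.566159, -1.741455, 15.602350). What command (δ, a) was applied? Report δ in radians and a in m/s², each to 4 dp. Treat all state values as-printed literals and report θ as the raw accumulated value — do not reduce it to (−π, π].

δ = -0.4640, a = 1.3490

a = (v'−v)/dt = (0.202350)/0.15 = 1.3490
Δθ = θ'−θ = -0.428155;  (v·dt/L) = 15.4000·0.15/2.7 = 0.855556
tan δ = Δθ·L/(v·dt) = -0.500441  →  δ = -0.4640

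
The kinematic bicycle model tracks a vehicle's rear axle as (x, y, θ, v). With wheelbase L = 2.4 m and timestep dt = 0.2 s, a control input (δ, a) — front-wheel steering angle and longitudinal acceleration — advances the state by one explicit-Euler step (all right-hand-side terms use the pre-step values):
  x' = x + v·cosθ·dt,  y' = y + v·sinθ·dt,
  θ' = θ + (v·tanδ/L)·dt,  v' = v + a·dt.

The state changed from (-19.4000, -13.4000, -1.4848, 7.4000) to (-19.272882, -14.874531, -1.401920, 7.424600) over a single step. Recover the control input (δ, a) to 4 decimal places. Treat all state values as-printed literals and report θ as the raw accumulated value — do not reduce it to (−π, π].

δ = 0.1336, a = 0.1230

a = (v'−v)/dt = (0.024600)/0.2 = 0.1230
Δθ = θ'−θ = 0.082880;  (v·dt/L) = 7.4000·0.2/2.4 = 0.616667
tan δ = Δθ·L/(v·dt) = 0.134400  →  δ = 0.1336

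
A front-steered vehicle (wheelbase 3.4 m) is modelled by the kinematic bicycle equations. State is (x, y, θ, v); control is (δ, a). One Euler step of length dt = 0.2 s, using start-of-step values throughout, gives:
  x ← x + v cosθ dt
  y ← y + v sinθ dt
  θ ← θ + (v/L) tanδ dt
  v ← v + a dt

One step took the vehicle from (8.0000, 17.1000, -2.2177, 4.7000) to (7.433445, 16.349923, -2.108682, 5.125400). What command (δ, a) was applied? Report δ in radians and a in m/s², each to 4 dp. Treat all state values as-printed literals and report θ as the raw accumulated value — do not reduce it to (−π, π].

a = (v'−v)/dt = (0.425400)/0.2 = 2.1270
Δθ = θ'−θ = 0.109018;  (v·dt/L) = 4.7000·0.2/3.4 = 0.276471
tan δ = Δθ·L/(v·dt) = 0.394320  →  δ = 0.3756

δ = 0.3756, a = 2.1270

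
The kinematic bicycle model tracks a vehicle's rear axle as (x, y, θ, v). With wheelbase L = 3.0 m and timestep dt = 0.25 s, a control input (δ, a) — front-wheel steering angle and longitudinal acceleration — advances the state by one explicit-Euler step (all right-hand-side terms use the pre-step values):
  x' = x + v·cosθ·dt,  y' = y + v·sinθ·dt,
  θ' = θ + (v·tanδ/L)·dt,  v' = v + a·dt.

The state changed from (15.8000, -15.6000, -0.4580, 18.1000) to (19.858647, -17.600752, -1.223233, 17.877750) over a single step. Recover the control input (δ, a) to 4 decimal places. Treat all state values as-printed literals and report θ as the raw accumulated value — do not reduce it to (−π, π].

δ = -0.4695, a = -0.8890

a = (v'−v)/dt = (-0.222250)/0.25 = -0.8890
Δθ = θ'−θ = -0.765233;  (v·dt/L) = 18.1000·0.25/3.0 = 1.508333
tan δ = Δθ·L/(v·dt) = -0.507337  →  δ = -0.4695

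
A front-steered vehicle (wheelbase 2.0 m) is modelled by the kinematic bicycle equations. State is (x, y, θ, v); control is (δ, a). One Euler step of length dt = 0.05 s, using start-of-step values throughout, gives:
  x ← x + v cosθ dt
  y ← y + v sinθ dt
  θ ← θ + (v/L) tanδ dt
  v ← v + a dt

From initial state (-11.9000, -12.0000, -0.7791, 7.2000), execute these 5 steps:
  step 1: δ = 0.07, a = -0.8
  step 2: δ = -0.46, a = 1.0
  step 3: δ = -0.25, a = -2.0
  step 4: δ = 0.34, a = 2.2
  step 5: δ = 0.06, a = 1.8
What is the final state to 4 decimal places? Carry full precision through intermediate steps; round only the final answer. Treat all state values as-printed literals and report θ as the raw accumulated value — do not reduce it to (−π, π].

after step 1 (δ=0.07, a=-0.8): (-11.643843, -12.252950, -0.766479, 7.160000)
after step 2 (δ=-0.46, a=1.0): (-11.385956, -12.501260, -0.855165, 7.210000)
after step 3 (δ=-0.25, a=-2.0): (-11.149434, -12.773322, -0.901190, 7.110000)
after step 4 (δ=0.34, a=2.2): (-10.928783, -13.052057, -0.838313, 7.220000)
after step 5 (δ=0.06, a=1.8): (-10.687376, -13.320467, -0.827470, 7.310000)

(-10.6874, -13.3205, -0.8275, 7.3100)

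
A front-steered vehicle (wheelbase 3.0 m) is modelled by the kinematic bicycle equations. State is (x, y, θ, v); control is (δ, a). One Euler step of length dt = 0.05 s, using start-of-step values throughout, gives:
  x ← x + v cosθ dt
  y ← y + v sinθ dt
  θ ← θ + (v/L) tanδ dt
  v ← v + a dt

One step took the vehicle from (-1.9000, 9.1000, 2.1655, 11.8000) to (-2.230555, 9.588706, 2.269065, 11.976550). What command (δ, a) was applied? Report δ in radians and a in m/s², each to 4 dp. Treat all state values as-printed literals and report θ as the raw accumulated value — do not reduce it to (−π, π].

a = (v'−v)/dt = (0.176550)/0.05 = 3.5310
Δθ = θ'−θ = 0.103565;  (v·dt/L) = 11.8000·0.05/3.0 = 0.196667
tan δ = Δθ·L/(v·dt) = 0.526602  →  δ = 0.4847

δ = 0.4847, a = 3.5310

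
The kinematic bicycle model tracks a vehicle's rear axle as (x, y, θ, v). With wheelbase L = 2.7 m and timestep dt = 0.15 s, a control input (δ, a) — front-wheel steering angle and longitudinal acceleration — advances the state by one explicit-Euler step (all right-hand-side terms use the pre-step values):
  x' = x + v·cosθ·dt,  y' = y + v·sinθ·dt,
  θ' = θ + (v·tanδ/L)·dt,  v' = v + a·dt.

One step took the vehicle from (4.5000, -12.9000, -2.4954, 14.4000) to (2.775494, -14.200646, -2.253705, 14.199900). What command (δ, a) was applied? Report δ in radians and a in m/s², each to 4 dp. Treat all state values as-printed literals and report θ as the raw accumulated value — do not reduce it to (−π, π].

δ = 0.2934, a = -1.3340

a = (v'−v)/dt = (-0.200100)/0.15 = -1.3340
Δθ = θ'−θ = 0.241695;  (v·dt/L) = 14.4000·0.15/2.7 = 0.800000
tan δ = Δθ·L/(v·dt) = 0.302119  →  δ = 0.2934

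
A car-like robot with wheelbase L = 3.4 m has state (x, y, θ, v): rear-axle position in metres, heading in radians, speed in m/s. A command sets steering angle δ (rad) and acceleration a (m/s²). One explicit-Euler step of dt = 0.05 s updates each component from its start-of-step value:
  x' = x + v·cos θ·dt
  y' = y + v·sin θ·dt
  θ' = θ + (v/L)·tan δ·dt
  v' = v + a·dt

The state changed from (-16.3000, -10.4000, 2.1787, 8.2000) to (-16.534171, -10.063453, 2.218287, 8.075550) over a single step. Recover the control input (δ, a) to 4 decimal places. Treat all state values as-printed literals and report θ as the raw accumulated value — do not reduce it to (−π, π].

δ = 0.3172, a = -2.4890

a = (v'−v)/dt = (-0.124450)/0.05 = -2.4890
Δθ = θ'−θ = 0.039587;  (v·dt/L) = 8.2000·0.05/3.4 = 0.120588
tan δ = Δθ·L/(v·dt) = 0.328282  →  δ = 0.3172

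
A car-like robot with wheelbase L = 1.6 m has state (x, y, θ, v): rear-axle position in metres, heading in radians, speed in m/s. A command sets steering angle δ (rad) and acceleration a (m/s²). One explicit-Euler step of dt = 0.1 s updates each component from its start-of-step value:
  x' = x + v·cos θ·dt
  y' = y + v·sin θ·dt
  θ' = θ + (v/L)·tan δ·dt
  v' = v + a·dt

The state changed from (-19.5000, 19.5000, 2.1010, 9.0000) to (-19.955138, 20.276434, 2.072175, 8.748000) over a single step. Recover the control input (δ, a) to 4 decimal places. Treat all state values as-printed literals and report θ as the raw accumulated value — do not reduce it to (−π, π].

a = (v'−v)/dt = (-0.252000)/0.1 = -2.5200
Δθ = θ'−θ = -0.028825;  (v·dt/L) = 9.0000·0.1/1.6 = 0.562500
tan δ = Δθ·L/(v·dt) = -0.051244  →  δ = -0.0512

δ = -0.0512, a = -2.5200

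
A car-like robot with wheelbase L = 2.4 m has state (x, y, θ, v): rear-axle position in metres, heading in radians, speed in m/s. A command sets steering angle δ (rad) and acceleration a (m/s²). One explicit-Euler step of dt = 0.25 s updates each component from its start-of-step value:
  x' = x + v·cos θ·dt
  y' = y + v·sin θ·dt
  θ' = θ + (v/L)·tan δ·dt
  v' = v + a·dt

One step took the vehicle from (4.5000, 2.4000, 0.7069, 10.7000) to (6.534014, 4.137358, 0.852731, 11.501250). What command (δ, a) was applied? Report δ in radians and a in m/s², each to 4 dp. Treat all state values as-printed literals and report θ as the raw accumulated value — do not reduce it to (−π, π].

a = (v'−v)/dt = (0.801250)/0.25 = 3.2050
Δθ = θ'−θ = 0.145831;  (v·dt/L) = 10.7000·0.25/2.4 = 1.114583
tan δ = Δθ·L/(v·dt) = 0.130839  →  δ = 0.1301

δ = 0.1301, a = 3.2050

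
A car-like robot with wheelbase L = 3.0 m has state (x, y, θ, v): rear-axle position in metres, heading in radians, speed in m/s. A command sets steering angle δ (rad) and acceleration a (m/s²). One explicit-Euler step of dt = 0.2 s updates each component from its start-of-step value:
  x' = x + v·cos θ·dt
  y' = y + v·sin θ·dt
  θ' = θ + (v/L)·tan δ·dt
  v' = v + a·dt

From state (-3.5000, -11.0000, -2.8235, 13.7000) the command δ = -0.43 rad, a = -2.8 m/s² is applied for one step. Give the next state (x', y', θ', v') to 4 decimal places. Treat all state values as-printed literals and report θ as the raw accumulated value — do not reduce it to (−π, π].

(-6.1025, -11.8569, -3.2424, 13.1400)

x' = -3.5000 + 13.7000·cos(-2.8235)·0.2 = -6.1025
y' = -11.0000 + 13.7000·sin(-2.8235)·0.2 = -11.8569
θ' = -2.8235 + (13.7000/3.0)·tan(-0.43)·0.2 = -3.2424
v' = 13.7000 − 2.8000·0.2 = 13.1400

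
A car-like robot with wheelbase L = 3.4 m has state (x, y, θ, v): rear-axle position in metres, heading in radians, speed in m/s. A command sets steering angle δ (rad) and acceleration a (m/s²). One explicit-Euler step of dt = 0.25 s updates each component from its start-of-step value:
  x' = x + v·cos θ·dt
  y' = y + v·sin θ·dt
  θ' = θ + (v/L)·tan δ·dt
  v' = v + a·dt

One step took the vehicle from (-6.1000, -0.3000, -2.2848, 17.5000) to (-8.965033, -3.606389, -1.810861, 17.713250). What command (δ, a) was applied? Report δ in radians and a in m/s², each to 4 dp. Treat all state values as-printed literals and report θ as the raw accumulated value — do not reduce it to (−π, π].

δ = 0.3529, a = 0.8530

a = (v'−v)/dt = (0.213250)/0.25 = 0.8530
Δθ = θ'−θ = 0.473939;  (v·dt/L) = 17.5000·0.25/3.4 = 1.286765
tan δ = Δθ·L/(v·dt) = 0.368318  →  δ = 0.3529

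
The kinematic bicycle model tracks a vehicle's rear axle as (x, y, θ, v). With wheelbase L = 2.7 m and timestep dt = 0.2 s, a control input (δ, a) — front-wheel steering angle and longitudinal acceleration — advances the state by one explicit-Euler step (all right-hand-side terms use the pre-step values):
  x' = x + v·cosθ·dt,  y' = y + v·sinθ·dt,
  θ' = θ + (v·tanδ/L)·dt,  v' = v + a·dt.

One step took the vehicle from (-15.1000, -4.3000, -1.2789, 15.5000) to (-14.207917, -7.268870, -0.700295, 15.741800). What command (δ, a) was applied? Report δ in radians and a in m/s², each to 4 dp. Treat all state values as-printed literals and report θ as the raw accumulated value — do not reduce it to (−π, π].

a = (v'−v)/dt = (0.241800)/0.2 = 1.2090
Δθ = θ'−θ = 0.578605;  (v·dt/L) = 15.5000·0.2/2.7 = 1.148148
tan δ = Δθ·L/(v·dt) = 0.503946  →  δ = 0.4668

δ = 0.4668, a = 1.2090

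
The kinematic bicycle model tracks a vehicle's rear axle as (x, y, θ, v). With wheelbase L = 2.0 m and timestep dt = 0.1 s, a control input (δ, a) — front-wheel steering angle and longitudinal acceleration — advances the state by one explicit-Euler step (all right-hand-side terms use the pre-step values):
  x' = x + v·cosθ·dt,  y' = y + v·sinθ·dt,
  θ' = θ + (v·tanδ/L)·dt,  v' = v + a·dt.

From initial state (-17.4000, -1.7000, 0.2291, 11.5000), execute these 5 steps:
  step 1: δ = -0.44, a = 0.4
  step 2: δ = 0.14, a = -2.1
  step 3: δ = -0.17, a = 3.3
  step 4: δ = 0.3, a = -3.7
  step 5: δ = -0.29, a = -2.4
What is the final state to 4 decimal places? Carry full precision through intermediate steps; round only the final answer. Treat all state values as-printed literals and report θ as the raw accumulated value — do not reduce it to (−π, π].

after step 1 (δ=-0.44, a=0.4): (-16.280048, -1.438834, -0.041599, 11.540000)
after step 2 (δ=0.14, a=-2.1): (-15.127046, -1.486825, 0.039713, 11.330000)
after step 3 (δ=-0.17, a=3.3): (-13.994940, -1.441842, -0.057530, 11.660000)
after step 4 (δ=0.3, a=-3.7): (-12.830869, -1.508885, 0.122813, 11.290000)
after step 5 (δ=-0.29, a=-2.4): (-11.710372, -1.370578, -0.045641, 11.050000)

(-11.7104, -1.3706, -0.0456, 11.0500)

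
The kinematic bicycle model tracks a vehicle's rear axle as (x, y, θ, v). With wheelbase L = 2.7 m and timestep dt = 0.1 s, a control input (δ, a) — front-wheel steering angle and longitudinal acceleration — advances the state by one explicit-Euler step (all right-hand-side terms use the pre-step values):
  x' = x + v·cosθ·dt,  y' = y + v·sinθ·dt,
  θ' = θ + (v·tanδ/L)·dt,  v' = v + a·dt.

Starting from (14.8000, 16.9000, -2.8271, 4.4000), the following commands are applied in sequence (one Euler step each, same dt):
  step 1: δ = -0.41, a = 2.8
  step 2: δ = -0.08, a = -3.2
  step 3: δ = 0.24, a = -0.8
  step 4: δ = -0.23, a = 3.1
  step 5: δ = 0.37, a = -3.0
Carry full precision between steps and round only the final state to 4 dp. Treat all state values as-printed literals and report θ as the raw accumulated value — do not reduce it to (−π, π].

(12.6436, 16.3322, -2.8435, 4.2900)

after step 1 (δ=-0.41, a=2.8): (14.381580, 16.763893, -2.897929, 4.680000)
after step 2 (δ=-0.08, a=-3.2): (13.927405, 16.650983, -2.911825, 4.360000)
after step 3 (δ=0.24, a=-0.8): (13.502863, 16.551684, -2.872308, 4.280000)
after step 4 (δ=-0.23, a=3.1): (13.090288, 16.437818, -2.909424, 4.590000)
after step 5 (δ=0.37, a=-3.0): (12.643603, 16.332207, -2.843487, 4.290000)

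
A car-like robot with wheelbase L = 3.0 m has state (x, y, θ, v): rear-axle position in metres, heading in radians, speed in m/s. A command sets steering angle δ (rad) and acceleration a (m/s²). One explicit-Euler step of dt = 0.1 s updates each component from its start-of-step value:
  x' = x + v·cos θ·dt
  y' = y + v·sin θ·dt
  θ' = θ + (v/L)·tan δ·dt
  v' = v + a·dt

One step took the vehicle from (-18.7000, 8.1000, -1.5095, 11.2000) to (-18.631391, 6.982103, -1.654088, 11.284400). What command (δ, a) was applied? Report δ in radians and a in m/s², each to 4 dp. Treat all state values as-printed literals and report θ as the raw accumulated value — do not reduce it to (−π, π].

a = (v'−v)/dt = (0.084400)/0.1 = 0.8440
Δθ = θ'−θ = -0.144588;  (v·dt/L) = 11.2000·0.1/3.0 = 0.373333
tan δ = Δθ·L/(v·dt) = -0.387289  →  δ = -0.3695

δ = -0.3695, a = 0.8440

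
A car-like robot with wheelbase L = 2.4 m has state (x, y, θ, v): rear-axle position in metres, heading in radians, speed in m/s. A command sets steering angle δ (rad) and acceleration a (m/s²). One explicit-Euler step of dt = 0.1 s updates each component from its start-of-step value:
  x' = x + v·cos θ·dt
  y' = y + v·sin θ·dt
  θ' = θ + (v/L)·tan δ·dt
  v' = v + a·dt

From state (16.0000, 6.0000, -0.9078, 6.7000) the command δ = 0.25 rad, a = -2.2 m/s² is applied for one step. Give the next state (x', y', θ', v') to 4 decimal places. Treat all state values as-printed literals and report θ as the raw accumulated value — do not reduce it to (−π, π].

(16.4124, 5.4719, -0.8365, 6.4800)

x' = 16.0000 + 6.7000·cos(-0.9078)·0.1 = 16.4124
y' = 6.0000 + 6.7000·sin(-0.9078)·0.1 = 5.4719
θ' = -0.9078 + (6.7000/2.4)·tan(0.25)·0.1 = -0.8365
v' = 6.7000 − 2.2000·0.1 = 6.4800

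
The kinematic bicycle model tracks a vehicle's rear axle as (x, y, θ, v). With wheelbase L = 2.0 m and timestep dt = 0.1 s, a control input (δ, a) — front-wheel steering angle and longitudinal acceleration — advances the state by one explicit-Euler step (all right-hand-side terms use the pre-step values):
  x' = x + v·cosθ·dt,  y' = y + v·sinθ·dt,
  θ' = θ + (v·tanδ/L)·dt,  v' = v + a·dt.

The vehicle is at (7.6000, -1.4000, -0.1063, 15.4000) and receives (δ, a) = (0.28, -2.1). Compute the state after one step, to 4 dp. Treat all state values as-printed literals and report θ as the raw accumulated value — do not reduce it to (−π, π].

x' = 7.6000 + 15.4000·cos(-0.1063)·0.1 = 9.1313
y' = -1.4000 + 15.4000·sin(-0.1063)·0.1 = -1.5634
θ' = -0.1063 + (15.4000/2.0)·tan(0.28)·0.1 = 0.1151
v' = 15.4000 − 2.1000·0.1 = 15.1900

(9.1313, -1.5634, 0.1151, 15.1900)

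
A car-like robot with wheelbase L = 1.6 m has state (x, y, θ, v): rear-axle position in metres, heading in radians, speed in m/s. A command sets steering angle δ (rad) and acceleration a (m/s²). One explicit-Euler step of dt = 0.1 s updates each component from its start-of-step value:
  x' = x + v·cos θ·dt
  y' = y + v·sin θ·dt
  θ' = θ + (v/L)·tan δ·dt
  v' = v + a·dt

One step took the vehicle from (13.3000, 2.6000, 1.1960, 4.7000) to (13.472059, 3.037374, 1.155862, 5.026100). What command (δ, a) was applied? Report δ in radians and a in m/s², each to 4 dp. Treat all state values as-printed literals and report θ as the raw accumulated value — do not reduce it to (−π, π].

a = (v'−v)/dt = (0.326100)/0.1 = 3.2610
Δθ = θ'−θ = -0.040138;  (v·dt/L) = 4.7000·0.1/1.6 = 0.293750
tan δ = Δθ·L/(v·dt) = -0.136640  →  δ = -0.1358

δ = -0.1358, a = 3.2610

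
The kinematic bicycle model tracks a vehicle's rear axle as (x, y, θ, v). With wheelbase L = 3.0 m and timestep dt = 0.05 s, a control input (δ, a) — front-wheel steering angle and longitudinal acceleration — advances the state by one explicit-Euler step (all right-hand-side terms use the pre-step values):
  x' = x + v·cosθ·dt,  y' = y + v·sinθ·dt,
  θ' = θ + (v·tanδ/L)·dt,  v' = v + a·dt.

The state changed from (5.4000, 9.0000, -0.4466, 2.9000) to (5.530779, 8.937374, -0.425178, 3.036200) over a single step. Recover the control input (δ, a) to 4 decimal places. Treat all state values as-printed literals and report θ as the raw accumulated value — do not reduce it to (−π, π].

δ = 0.4172, a = 2.7240

a = (v'−v)/dt = (0.136200)/0.05 = 2.7240
Δθ = θ'−θ = 0.021422;  (v·dt/L) = 2.9000·0.05/3.0 = 0.048333
tan δ = Δθ·L/(v·dt) = 0.443214  →  δ = 0.4172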